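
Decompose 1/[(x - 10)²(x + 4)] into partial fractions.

Cover-up at x=-4: γ = 1/(-4 - 10)² = 1/196. Cover-up at x=10: β = 1/(10 + 4) = 1/14. Comparing x² coeff: α = -γ = -1/196
Result: (-1/196)/(x - 10) + (1/14)/(x - 10)² + (1/196)/(x + 4)


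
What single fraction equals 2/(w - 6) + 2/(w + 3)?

Common denominator (w - 6)(w + 3). Numerator: 2(w + 3) + 2(w - 6) = (2w + 6) + (2w - 12) = 4w - 6
Result: (4w - 6)/[(w - 6)(w + 3)]


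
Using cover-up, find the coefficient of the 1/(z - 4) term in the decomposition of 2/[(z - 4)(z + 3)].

Cover (z - 4), set z=4: 2/((z + 3) at z=4) = 2/(7) = 2/7


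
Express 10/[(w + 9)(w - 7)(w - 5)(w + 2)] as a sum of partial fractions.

Using Heaviside cover-up: (-5/784)/(w + 9) + (5/144)/(w - 7) - (5/98)/(w - 5) + (10/441)/(w + 2)


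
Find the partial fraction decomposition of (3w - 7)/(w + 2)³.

(3w - 7) = A(w + 2)² + B(w + 2) + C. At w = -2: C = 3·(-2) - 7 = -13. Coefficients: A = 0, B = 3
Result: 3/(w + 2)² - 13/(w + 2)³


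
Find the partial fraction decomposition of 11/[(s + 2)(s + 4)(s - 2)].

Using cover-up method: A = -11/8, B = 11/12, C = 11/24
Result: (-11/8)/(s + 2) + (11/12)/(s + 4) + (11/24)/(s - 2)


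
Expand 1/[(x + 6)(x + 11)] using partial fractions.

1/(x + 6)(x + 11) = A/(x + 6) + B/(x + 11). A = 1/(-6 + 11) = 1/5, B = 1/(-11 + 6) = -1/5
Result: (1/5)/(x + 6) - (1/5)/(x + 11)


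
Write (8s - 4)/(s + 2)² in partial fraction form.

(8s - 4) = P(s + 2) + Q. At s = -2: Q = 8·(-2) - 4 = -20. Coeff of s: P = 8
Result: 8/(s + 2) - 20/(s + 2)²


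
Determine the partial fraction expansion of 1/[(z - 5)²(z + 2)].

Cover-up at z=-2: γ = 1/(-2 - 5)² = 1/49. Cover-up at z=5: β = 1/(5 + 2) = 1/7. Comparing z² coeff: α = -γ = -1/49
Result: (-1/49)/(z - 5) + (1/7)/(z - 5)² + (1/49)/(z + 2)


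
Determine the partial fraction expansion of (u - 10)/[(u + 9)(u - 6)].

At u=-9: P = (1·(-9) - 10)/(-9 - 6) = 19/15. At u=6: Q = (1·6 - 10)/(6 + 9) = -4/15
Result: (19/15)/(u + 9) - (4/15)/(u - 6)


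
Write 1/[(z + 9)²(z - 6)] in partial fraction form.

Cover-up at z=6: C = 1/(6 + 9)² = 1/225. Cover-up at z=-9: B = 1/(-9 - 6) = -1/15. Comparing z² coeff: A = -C = -1/225
Result: (-1/225)/(z + 9) - (1/15)/(z + 9)² + (1/225)/(z - 6)


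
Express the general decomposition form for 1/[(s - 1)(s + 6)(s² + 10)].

Two linear + quadratic: A/(s - 1) + B/(s + 6) + (Cs + D)/(s² + 10)


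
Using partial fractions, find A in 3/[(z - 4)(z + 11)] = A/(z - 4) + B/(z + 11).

Cover-up at z = 4: A = 3/(4 + 11) = 3/15 = 1/5


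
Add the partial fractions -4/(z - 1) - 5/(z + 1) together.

Common denominator (z - 1)(z + 1). Numerator: -4(z + 1) - 5(z - 1) = (-4z - 4) - (5z - 5) = -9z + 1
Result: (-9z + 1)/[(z - 1)(z + 1)]


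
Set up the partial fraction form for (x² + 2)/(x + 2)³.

Repeated linear factor (power 3): A/(x + 2) + B/(x + 2)² + C/(x + 2)³


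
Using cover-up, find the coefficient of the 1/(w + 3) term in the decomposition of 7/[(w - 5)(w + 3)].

Cover (w + 3), set w=-3: 7/((w - 5) at w=-3) = 7/(-8) = -7/8


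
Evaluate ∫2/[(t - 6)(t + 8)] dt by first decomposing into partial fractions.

Decompose: 2/[(t - 6)(t + 8)] = (1/7)/(t - 6) - (1/7)/(t + 8). Integrate each term: (1/7) ln|(t - 6)| - (1/7) ln|(t + 8)| + C


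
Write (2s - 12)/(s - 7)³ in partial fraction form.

(2s - 12) = A(s - 7)² + B(s - 7) + C. At s = 7: C = 2·7 - 12 = 2. Coefficients: A = 0, B = 2
Result: 2/(s - 7)² + 2/(s - 7)³


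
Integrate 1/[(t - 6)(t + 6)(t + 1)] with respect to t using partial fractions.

Cover-up: P = 1/84, Q = 1/60, R = -1/35. Decomposition: (1/84)/(t - 6) + (1/60)/(t + 6) - (1/35)/(t + 1). Integrate each term: (1/84) ln|(t - 6)| + (1/60) ln|(t + 6)| - (1/35) ln|(t + 1)| + C


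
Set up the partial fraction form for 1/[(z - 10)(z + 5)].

Distinct linear factors: A/(z - 10) + B/(z + 5)


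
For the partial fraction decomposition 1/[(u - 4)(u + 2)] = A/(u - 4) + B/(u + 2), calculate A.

Cover-up at u = 4: A = 1/(4 + 2) = 1/6


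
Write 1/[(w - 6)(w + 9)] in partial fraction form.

1/(w - 6)(w + 9) = A/(w - 6) + B/(w + 9). A = 1/(6 + 9) = 1/15, B = 1/(-9 - 6) = -1/15
Result: (1/15)/(w - 6) - (1/15)/(w + 9)


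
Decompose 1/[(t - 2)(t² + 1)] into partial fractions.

Cover-up at t = 2: A = 1/(2² + 1) = 1/5. Then B = -A = -1/5, C = -A·(0 + 2) = -2/5
Result: (1/5)/(t - 2) - ((1/5)t + 2/5)/(t² + 1)


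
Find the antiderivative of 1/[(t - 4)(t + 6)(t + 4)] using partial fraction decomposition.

Cover-up: A = 1/80, B = 1/20, C = -1/16. Decomposition: (1/80)/(t - 4) + (1/20)/(t + 6) - (1/16)/(t + 4). Integrate each term: (1/80) ln|(t - 4)| + (1/20) ln|(t + 6)| - (1/16) ln|(t + 4)| + C


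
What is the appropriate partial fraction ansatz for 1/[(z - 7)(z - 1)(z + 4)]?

Three distinct linear factors: A/(z - 7) + B/(z - 1) + C/(z + 4)


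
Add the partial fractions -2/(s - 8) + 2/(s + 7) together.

Common denominator (s - 8)(s + 7). Numerator: -2(s + 7) + 2(s - 8) = (-2s - 14) + (2s - 16) = -30
Result: (-30)/[(s - 8)(s + 7)]


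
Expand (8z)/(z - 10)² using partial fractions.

(8z) = A(z - 10) + B. At z = 10: B = 8·10 + 0 = 80. Coeff of z: A = 8
Result: 8/(z - 10) + 80/(z - 10)²


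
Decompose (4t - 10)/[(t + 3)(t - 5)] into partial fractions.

At t=-3: P = (4·(-3) - 10)/(-3 - 5) = 11/4. At t=5: Q = (4·5 - 10)/(5 + 3) = 5/4
Result: (11/4)/(t + 3) + (5/4)/(t - 5)


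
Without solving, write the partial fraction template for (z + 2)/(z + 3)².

Repeated linear factor: P/(z + 3) + Q/(z + 3)²


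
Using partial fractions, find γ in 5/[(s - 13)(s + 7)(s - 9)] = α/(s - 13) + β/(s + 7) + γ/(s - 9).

Cover-up at s = 9: γ = 5/[(9 - 13)(9 + 7)] = 5/[(-4)(16)] = -5/64


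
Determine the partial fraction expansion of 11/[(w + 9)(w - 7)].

11/(w + 9)(w - 7) = α/(w + 9) + β/(w - 7). α = 11/(-9 - 7) = -11/16, β = 11/(7 + 9) = 11/16
Result: (-11/16)/(w + 9) + (11/16)/(w - 7)


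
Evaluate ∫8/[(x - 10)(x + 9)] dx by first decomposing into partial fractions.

Decompose: 8/[(x - 10)(x + 9)] = (8/19)/(x - 10) - (8/19)/(x + 9). Integrate each term: (8/19) ln|(x - 10)| - (8/19) ln|(x + 9)| + C


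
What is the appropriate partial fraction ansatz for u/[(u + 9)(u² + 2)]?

Linear + irreducible quadratic: α/(u + 9) + (βu + γ)/(u² + 2)


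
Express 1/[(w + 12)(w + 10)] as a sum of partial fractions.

1/(w + 12)(w + 10) = α/(w + 12) + β/(w + 10). α = 1/(-12 + 10) = -1/2, β = 1/(-10 + 12) = 1/2
Result: (-1/2)/(w + 12) + (1/2)/(w + 10)


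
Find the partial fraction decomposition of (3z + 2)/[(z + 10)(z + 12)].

At z=-10: α = (3·(-10) + 2)/(-10 + 12) = -14. At z=-12: β = (3·(-12) + 2)/(-12 + 10) = 17
Result: -14/(z + 10) + 17/(z + 12)


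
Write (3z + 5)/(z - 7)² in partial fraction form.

(3z + 5) = α(z - 7) + β. At z = 7: β = 3·7 + 5 = 26. Coeff of z: α = 3
Result: 3/(z - 7) + 26/(z - 7)²


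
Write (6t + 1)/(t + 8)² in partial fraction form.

(6t + 1) = α(t + 8) + β. At t = -8: β = 6·(-8) + 1 = -47. Coeff of t: α = 6
Result: 6/(t + 8) - 47/(t + 8)²


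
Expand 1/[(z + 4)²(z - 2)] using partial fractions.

Cover-up at z=2: C = 1/(2 + 4)² = 1/36. Cover-up at z=-4: B = 1/(-4 - 2) = -1/6. Comparing z² coeff: A = -C = -1/36
Result: (-1/36)/(z + 4) - (1/6)/(z + 4)² + (1/36)/(z - 2)


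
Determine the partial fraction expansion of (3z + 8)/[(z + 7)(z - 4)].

At z=-7: P = (3·(-7) + 8)/(-7 - 4) = 13/11. At z=4: Q = (3·4 + 8)/(4 + 7) = 20/11
Result: (13/11)/(z + 7) + (20/11)/(z - 4)


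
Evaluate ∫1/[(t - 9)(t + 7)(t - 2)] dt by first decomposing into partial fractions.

Cover-up: A = 1/112, B = 1/144, C = -1/63. Decomposition: (1/112)/(t - 9) + (1/144)/(t + 7) - (1/63)/(t - 2). Integrate each term: (1/112) ln|(t - 9)| + (1/144) ln|(t + 7)| - (1/63) ln|(t - 2)| + C


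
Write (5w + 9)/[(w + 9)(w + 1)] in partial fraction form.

At w=-9: α = (5·(-9) + 9)/(-9 + 1) = 9/2. At w=-1: β = (5·(-1) + 9)/(-1 + 9) = 1/2
Result: (9/2)/(w + 9) + (1/2)/(w + 1)


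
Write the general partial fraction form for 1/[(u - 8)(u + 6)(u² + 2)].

Two linear + quadratic: A/(u - 8) + B/(u + 6) + (Cu + D)/(u² + 2)


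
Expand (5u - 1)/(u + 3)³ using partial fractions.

(5u - 1) = A(u + 3)² + B(u + 3) + C. At u = -3: C = 5·(-3) - 1 = -16. Coefficients: A = 0, B = 5
Result: 5/(u + 3)² - 16/(u + 3)³


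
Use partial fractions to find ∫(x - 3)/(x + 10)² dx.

Decompose: α = 1, β = 1·(-10) - 3 = -13, so (x - 3)/(x + 10)² = 1/(x + 10) - 13/(x + 10)². Integrate: ∫ α/(x + 10) dx = ln|(x + 10)|; ∫ β/(x + 10)² dx = 13/(x + 10). Sum: ln|(x + 10)| + 13/(x + 10) + C


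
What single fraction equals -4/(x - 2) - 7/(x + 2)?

Common denominator (x - 2)(x + 2). Numerator: -4(x + 2) - 7(x - 2) = (-4x - 8) - (7x - 14) = -11x + 6
Result: (-11x + 6)/[(x - 2)(x + 2)]


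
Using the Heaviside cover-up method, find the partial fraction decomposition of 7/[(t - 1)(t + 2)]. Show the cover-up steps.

Cover (t - 1): set t=1, get A = 7/(1 + 2) = 7/3. Cover (t + 2): set t=-2, get B = 7/(-2 - 1) = -7/3.
Result: (7/3)/(t - 1) - (7/3)/(t + 2)


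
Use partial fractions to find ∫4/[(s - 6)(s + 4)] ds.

Decompose: 4/[(s - 6)(s + 4)] = (2/5)/(s - 6) - (2/5)/(s + 4). Integrate each term: (2/5) ln|(s - 6)| - (2/5) ln|(s + 4)| + C


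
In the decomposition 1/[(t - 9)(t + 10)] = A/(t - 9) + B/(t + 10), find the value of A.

Cover-up at t = 9: A = 1/(9 + 10) = 1/19


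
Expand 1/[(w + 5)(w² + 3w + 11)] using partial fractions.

Cover-up at w = -5: α = 1/((-5)² + 3·(-5) + 11) = 1/21. Then β = -α = -1/21, γ = -α·(3 - 5) = 2/21
Result: (1/21)/(w + 5) - ((1/21)w - 2/21)/(w² + 3w + 11)


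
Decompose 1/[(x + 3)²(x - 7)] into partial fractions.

Cover-up at x=7: R = 1/(7 + 3)² = 1/100. Cover-up at x=-3: Q = 1/(-3 - 7) = -1/10. Comparing x² coeff: P = -R = -1/100
Result: (-1/100)/(x + 3) - (1/10)/(x + 3)² + (1/100)/(x - 7)


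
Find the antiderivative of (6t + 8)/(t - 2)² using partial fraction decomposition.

Decompose: α = 6, β = 6·2 + 8 = 20, so (6t + 8)/(t - 2)² = 6/(t - 2) + 20/(t - 2)². Integrate: ∫ α/(t - 2) dt = 6 ln|(t - 2)|; ∫ β/(t - 2)² dt = -20/(t - 2). Sum: 6 ln|(t - 2)| - 20/(t - 2) + C


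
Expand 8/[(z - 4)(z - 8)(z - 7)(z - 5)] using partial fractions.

Using Heaviside cover-up: (-2/3)/(z - 4) + (2/3)/(z - 8) - (4/3)/(z - 7) + (4/3)/(z - 5)


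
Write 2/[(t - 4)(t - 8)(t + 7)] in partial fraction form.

Using cover-up method: A = -1/22, B = 1/30, C = 2/165
Result: (-1/22)/(t - 4) + (1/30)/(t - 8) + (2/165)/(t + 7)


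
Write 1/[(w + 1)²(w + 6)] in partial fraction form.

Cover-up at w=-6: R = 1/(-6 + 1)² = 1/25. Cover-up at w=-1: Q = 1/(-1 + 6) = 1/5. Comparing w² coeff: P = -R = -1/25
Result: (-1/25)/(w + 1) + (1/5)/(w + 1)² + (1/25)/(w + 6)


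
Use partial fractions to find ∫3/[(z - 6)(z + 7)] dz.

Decompose: 3/[(z - 6)(z + 7)] = (3/13)/(z - 6) - (3/13)/(z + 7). Integrate each term: (3/13) ln|(z - 6)| - (3/13) ln|(z + 7)| + C


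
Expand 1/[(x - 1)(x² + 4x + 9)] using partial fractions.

Cover-up at x = 1: α = 1/(1² + 4·1 + 9) = 1/14. Then β = -α = -1/14, γ = -α·(4 + 1) = -5/14
Result: (1/14)/(x - 1) - ((1/14)x + 5/14)/(x² + 4x + 9)


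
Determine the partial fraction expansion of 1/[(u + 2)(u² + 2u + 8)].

Cover-up at u = -2: α = 1/((-2)² + 2·(-2) + 8) = 1/8. Then β = -α = -1/8, γ = -α·(2 - 2) = 0
Result: (1/8)/(u + 2) - ((1/8)u)/(u² + 2u + 8)


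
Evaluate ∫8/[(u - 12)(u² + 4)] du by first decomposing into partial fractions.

Cover-up at u=12: P = 8/(12²+4) = 2/37. Coeff matching: Q = -2/37, R = -24/37. Decomposition: (2/37)/(u - 12) - ((2/37)u + 24/37)/(u² + 4). Integrate: linear → ln, quadratic → (1/2)ln + arctan: (2/37) ln|(u - 12)| - (1/37) ln(u² + 4) - (12/37) arctan(u/2) + C


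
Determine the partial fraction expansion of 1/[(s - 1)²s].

Cover-up at s=0: C = 1/(0 - 1)² = 1. Cover-up at s=1: B = 1/(1 - 0) = 1. Comparing s² coeff: A = -C = -1
Result: -1/(s - 1) + 1/(s - 1)² + 1/s


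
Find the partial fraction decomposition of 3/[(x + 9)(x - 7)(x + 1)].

Using cover-up method: A = 3/128, B = 3/128, C = -3/64
Result: (3/128)/(x + 9) + (3/128)/(x - 7) - (3/64)/(x + 1)


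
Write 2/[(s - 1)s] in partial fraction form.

2/(s - 1)s = α/(s - 1) + β/s. α = 2/(1 - 0) = 2, β = 2/(0 - 1) = -2
Result: 2/(s - 1) - 2/s


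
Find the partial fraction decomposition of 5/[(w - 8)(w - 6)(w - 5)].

Using cover-up method: A = 5/6, B = -5/2, C = 5/3
Result: (5/6)/(w - 8) - (5/2)/(w - 6) + (5/3)/(w - 5)


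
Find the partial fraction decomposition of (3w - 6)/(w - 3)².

(3w - 6) = P(w - 3) + Q. At w = 3: Q = 3·3 - 6 = 3. Coeff of w: P = 3
Result: 3/(w - 3) + 3/(w - 3)²


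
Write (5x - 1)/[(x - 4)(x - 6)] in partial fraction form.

At x=4: P = (5·4 - 1)/(4 - 6) = -19/2. At x=6: Q = (5·6 - 1)/(6 - 4) = 29/2
Result: (-19/2)/(x - 4) + (29/2)/(x - 6)


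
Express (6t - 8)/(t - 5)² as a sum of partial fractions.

(6t - 8) = P(t - 5) + Q. At t = 5: Q = 6·5 - 8 = 22. Coeff of t: P = 6
Result: 6/(t - 5) + 22/(t - 5)²


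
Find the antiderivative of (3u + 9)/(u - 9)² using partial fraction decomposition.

Decompose: A = 3, B = 3·9 + 9 = 36, so (3u + 9)/(u - 9)² = 3/(u - 9) + 36/(u - 9)². Integrate: ∫ A/(u - 9) du = 3 ln|(u - 9)|; ∫ B/(u - 9)² du = -36/(u - 9). Sum: 3 ln|(u - 9)| - 36/(u - 9) + C


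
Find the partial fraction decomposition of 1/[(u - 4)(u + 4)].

1/(u - 4)(u + 4) = A/(u - 4) + B/(u + 4). A = 1/(4 + 4) = 1/8, B = 1/(-4 - 4) = -1/8
Result: (1/8)/(u - 4) - (1/8)/(u + 4)


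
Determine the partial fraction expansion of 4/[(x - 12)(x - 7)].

4/(x - 12)(x - 7) = α/(x - 12) + β/(x - 7). α = 4/(12 - 7) = 4/5, β = 4/(7 - 12) = -4/5
Result: (4/5)/(x - 12) - (4/5)/(x - 7)


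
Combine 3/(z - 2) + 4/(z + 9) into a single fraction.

Common denominator (z - 2)(z + 9). Numerator: 3(z + 9) + 4(z - 2) = (3z + 27) + (4z - 8) = 7z + 19
Result: (7z + 19)/[(z - 2)(z + 9)]


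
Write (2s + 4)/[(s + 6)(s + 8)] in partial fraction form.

At s=-6: α = (2·(-6) + 4)/(-6 + 8) = -4. At s=-8: β = (2·(-8) + 4)/(-8 + 6) = 6
Result: -4/(s + 6) + 6/(s + 8)


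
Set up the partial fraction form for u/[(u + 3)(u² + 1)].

Linear + irreducible quadratic: A/(u + 3) + (Bu + C)/(u² + 1)


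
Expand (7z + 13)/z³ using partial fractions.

(7z + 13) = Az² + Bz + C. At z = 0: C = 7·0 + 13 = 13. Coefficients: A = 0, B = 7
Result: 7/z² + 13/z³


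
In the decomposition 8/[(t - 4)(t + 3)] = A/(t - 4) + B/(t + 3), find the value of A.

Cover-up at t = 4: A = 8/(4 + 3) = 8/7


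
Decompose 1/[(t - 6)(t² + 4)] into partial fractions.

Cover-up at t = 6: α = 1/(6² + 4) = 1/40. Then β = -α = -1/40, γ = -α·(0 + 6) = -3/20
Result: (1/40)/(t - 6) - ((1/40)t + 3/20)/(t² + 4)


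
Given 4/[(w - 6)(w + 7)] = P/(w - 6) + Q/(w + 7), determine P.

Cover-up at w = 6: P = 4/(6 + 7) = 4/13


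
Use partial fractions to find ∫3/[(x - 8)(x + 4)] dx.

Decompose: 3/[(x - 8)(x + 4)] = (1/4)/(x - 8) - (1/4)/(x + 4). Integrate each term: (1/4) ln|(x - 8)| - (1/4) ln|(x + 4)| + C


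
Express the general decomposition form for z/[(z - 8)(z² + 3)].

Linear + irreducible quadratic: α/(z - 8) + (βz + γ)/(z² + 3)


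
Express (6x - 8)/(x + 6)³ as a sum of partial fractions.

(6x - 8) = P(x + 6)² + Q(x + 6) + R. At x = -6: R = 6·(-6) - 8 = -44. Coefficients: P = 0, Q = 6
Result: 6/(x + 6)² - 44/(x + 6)³


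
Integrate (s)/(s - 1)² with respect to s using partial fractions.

Decompose: α = 1, β = 1·1 + 0 = 1, so (s)/(s - 1)² = 1/(s - 1) + 1/(s - 1)². Integrate: ∫ α/(s - 1) ds = ln|(s - 1)|; ∫ β/(s - 1)² ds = -1/(s - 1). Sum: ln|(s - 1)| - 1/(s - 1) + C


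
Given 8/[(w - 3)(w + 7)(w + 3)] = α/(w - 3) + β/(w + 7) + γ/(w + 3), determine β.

Cover-up at w = -7: β = 8/[(-7 - 3)(-7 + 3)] = 8/[(-10)(-4)] = 8/40 = 1/5


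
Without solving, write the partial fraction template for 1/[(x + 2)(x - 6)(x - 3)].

Three distinct linear factors: α/(x + 2) + β/(x - 6) + γ/(x - 3)


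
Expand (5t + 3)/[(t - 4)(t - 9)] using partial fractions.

At t=4: A = (5·4 + 3)/(4 - 9) = -23/5. At t=9: B = (5·9 + 3)/(9 - 4) = 48/5
Result: (-23/5)/(t - 4) + (48/5)/(t - 9)


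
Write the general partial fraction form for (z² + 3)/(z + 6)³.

Repeated linear factor (power 3): α/(z + 6) + β/(z + 6)² + γ/(z + 6)³


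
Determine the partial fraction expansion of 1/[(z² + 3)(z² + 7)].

Coefficient matching gives P = R = 0, Q = 1/(7-3) = 1/4, S = -Q = -1/4
Result: (1/4)/(z² + 3) - (1/4)/(z² + 7)


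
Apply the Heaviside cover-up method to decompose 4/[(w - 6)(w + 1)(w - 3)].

Cover (w - 6), w=6: P = 4/[(6 + 1)(6 - 3)] = 4/21. Cover (w + 1), w=-1: Q = 4/[(-1 - 6)(-1 - 3)] = 1/7. Cover (w - 3), w=3: R = 4/[(3 - 6)(3 + 1)] = -1/3.
Result: (4/21)/(w - 6) + (1/7)/(w + 1) - (1/3)/(w - 3)


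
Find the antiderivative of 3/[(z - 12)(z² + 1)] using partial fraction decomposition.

Cover-up at z=12: α = 3/(12²+1) = 3/145. Coeff matching: β = -3/145, γ = -36/145. Decomposition: (3/145)/(z - 12) - ((3/145)z + 36/145)/(z² + 1). Integrate: linear → ln, quadratic → (1/2)ln + arctan: (3/145) ln|(z - 12)| - (3/290) ln(z² + 1) - (36/145) arctan(z) + C


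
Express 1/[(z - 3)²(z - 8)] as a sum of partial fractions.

Cover-up at z=8: C = 1/(8 - 3)² = 1/25. Cover-up at z=3: B = 1/(3 - 8) = -1/5. Comparing z² coeff: A = -C = -1/25
Result: (-1/25)/(z - 3) - (1/5)/(z - 3)² + (1/25)/(z - 8)


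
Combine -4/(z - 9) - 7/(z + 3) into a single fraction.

Common denominator (z - 9)(z + 3). Numerator: -4(z + 3) - 7(z - 9) = (-4z - 12) - (7z - 63) = -11z + 51
Result: (-11z + 51)/[(z - 9)(z + 3)]


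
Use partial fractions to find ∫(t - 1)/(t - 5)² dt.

Decompose: P = 1, Q = 1·5 - 1 = 4, so (t - 1)/(t - 5)² = 1/(t - 5) + 4/(t - 5)². Integrate: ∫ P/(t - 5) dt = ln|(t - 5)|; ∫ Q/(t - 5)² dt = -4/(t - 5). Sum: ln|(t - 5)| - 4/(t - 5) + C


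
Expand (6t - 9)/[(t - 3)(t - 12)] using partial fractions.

At t=3: α = (6·3 - 9)/(3 - 12) = -1. At t=12: β = (6·12 - 9)/(12 - 3) = 7
Result: -1/(t - 3) + 7/(t - 12)


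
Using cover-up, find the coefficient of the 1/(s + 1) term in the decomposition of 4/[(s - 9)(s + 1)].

Cover (s + 1), set s=-1: 4/((s - 9) at s=-1) = 4/(-10) = -2/5


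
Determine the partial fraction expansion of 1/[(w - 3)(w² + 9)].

Cover-up at w = 3: P = 1/(3² + 9) = 1/18. Then Q = -P = -1/18, R = -P·(0 + 3) = -1/6
Result: (1/18)/(w - 3) - ((1/18)w + 1/6)/(w² + 9)


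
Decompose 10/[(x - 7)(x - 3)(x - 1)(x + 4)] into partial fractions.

Using Heaviside cover-up: (5/132)/(x - 7) - (5/28)/(x - 3) + (1/6)/(x - 1) - (2/77)/(x + 4)


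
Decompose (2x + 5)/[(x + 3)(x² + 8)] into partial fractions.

At x=-3: A = (2·(-3) + 5)/((-3)² + 8) = -1/17. B = -A = 1/17, C = 2 - (-3)·A = 31/17
Result: (-1/17)/(x + 3) + ((1/17)x + 31/17)/(x² + 8)


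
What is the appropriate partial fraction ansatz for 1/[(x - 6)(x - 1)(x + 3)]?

Three distinct linear factors: A/(x - 6) + B/(x - 1) + C/(x + 3)


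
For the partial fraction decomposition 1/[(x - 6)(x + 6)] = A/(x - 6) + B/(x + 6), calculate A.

Cover-up at x = 6: A = 1/(6 + 6) = 1/12


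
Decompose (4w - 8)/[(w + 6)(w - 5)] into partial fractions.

At w=-6: P = (4·(-6) - 8)/(-6 - 5) = 32/11. At w=5: Q = (4·5 - 8)/(5 + 6) = 12/11
Result: (32/11)/(w + 6) + (12/11)/(w - 5)


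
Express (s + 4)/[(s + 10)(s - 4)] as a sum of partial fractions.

At s=-10: α = (1·(-10) + 4)/(-10 - 4) = 3/7. At s=4: β = (1·4 + 4)/(4 + 10) = 4/7
Result: (3/7)/(s + 10) + (4/7)/(s - 4)


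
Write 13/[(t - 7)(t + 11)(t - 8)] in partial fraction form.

Using cover-up method: A = -13/18, B = 13/342, C = 13/19
Result: (-13/18)/(t - 7) + (13/342)/(t + 11) + (13/19)/(t - 8)


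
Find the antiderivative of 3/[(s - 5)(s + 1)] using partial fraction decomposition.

Decompose: 3/[(s - 5)(s + 1)] = (1/2)/(s - 5) - (1/2)/(s + 1). Integrate each term: (1/2) ln|(s - 5)| - (1/2) ln|(s + 1)| + C


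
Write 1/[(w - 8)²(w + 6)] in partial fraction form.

Cover-up at w=-6: γ = 1/(-6 - 8)² = 1/196. Cover-up at w=8: β = 1/(8 + 6) = 1/14. Comparing w² coeff: α = -γ = -1/196
Result: (-1/196)/(w - 8) + (1/14)/(w - 8)² + (1/196)/(w + 6)


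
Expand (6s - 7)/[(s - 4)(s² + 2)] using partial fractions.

At s=4: P = (6·4 - 7)/(4² + 2) = 17/18. Q = -P = -17/18, R = 6 - 4·P = 20/9
Result: (17/18)/(s - 4) - ((17/18)s - 20/9)/(s² + 2)


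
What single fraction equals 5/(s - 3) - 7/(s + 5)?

Common denominator (s - 3)(s + 5). Numerator: 5(s + 5) - 7(s - 3) = (5s + 25) - (7s - 21) = -2s + 46
Result: (-2s + 46)/[(s - 3)(s + 5)]


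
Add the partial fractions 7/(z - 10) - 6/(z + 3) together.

Common denominator (z - 10)(z + 3). Numerator: 7(z + 3) - 6(z - 10) = (7z + 21) - (6z - 60) = z + 81
Result: (z + 81)/[(z - 10)(z + 3)]


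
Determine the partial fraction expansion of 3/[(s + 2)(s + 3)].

3/(s + 2)(s + 3) = α/(s + 2) + β/(s + 3). α = 3/(-2 + 3) = 3, β = 3/(-3 + 2) = -3
Result: 3/(s + 2) - 3/(s + 3)


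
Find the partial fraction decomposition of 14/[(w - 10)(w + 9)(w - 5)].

Using cover-up method: α = 14/95, β = 1/19, γ = -1/5
Result: (14/95)/(w - 10) + (1/19)/(w + 9) - (1/5)/(w - 5)


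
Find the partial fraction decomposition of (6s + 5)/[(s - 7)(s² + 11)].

At s=7: P = (6·7 + 5)/(7² + 11) = 47/60. Q = -P = -47/60, R = 6 - 7·P = 31/60
Result: (47/60)/(s - 7) - ((47/60)s - 31/60)/(s² + 11)


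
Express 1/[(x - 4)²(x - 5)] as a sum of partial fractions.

Cover-up at x=5: γ = 1/(5 - 4)² = 1. Cover-up at x=4: β = 1/(4 - 5) = -1. Comparing x² coeff: α = -γ = -1
Result: -1/(x - 4) - 1/(x - 4)² + 1/(x - 5)


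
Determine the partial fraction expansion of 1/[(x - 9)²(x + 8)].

Cover-up at x=-8: γ = 1/(-8 - 9)² = 1/289. Cover-up at x=9: β = 1/(9 + 8) = 1/17. Comparing x² coeff: α = -γ = -1/289
Result: (-1/289)/(x - 9) + (1/17)/(x - 9)² + (1/289)/(x + 8)


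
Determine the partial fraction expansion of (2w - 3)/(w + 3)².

(2w - 3) = A(w + 3) + B. At w = -3: B = 2·(-3) - 3 = -9. Coeff of w: A = 2
Result: 2/(w + 3) - 9/(w + 3)²


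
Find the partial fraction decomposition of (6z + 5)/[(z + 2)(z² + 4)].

At z=-2: α = (6·(-2) + 5)/((-2)² + 4) = -7/8. β = -α = 7/8, γ = 6 - (-2)·α = 17/4
Result: (-7/8)/(z + 2) + ((7/8)z + 17/4)/(z² + 4)


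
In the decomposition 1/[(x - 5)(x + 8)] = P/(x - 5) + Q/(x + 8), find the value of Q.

Cover-up at x = -8: Q = 1/(-8 - 5) = -1/13


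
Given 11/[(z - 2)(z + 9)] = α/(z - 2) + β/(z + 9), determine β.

Cover-up at z = -9: β = 11/(-9 - 2) = -11/11 = -1


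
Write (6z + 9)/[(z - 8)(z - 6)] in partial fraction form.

At z=8: P = (6·8 + 9)/(8 - 6) = 57/2. At z=6: Q = (6·6 + 9)/(6 - 8) = -45/2
Result: (57/2)/(z - 8) - (45/2)/(z - 6)


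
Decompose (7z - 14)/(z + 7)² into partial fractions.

(7z - 14) = α(z + 7) + β. At z = -7: β = 7·(-7) - 14 = -63. Coeff of z: α = 7
Result: 7/(z + 7) - 63/(z + 7)²


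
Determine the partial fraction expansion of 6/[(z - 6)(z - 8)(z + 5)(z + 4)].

Using Heaviside cover-up: (-3/110)/(z - 6) + (1/52)/(z - 8) - (6/143)/(z + 5) + (1/20)/(z + 4)


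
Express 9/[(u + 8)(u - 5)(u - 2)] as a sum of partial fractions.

Using cover-up method: α = 9/130, β = 3/13, γ = -3/10
Result: (9/130)/(u + 8) + (3/13)/(u - 5) - (3/10)/(u - 2)


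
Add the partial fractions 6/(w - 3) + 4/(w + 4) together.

Common denominator (w - 3)(w + 4). Numerator: 6(w + 4) + 4(w - 3) = (6w + 24) + (4w - 12) = 10w + 12
Result: (10w + 12)/[(w - 3)(w + 4)]


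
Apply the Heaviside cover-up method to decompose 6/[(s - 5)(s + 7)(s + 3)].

Cover (s - 5), s=5: P = 6/[(5 + 7)(5 + 3)] = 1/16. Cover (s + 7), s=-7: Q = 6/[(-7 - 5)(-7 + 3)] = 1/8. Cover (s + 3), s=-3: R = 6/[(-3 - 5)(-3 + 7)] = -3/16.
Result: (1/16)/(s - 5) + (1/8)/(s + 7) - (3/16)/(s + 3)


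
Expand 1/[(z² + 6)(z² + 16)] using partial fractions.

Coefficient matching gives α = γ = 0, β = 1/(16-6) = 1/10, δ = -β = -1/10
Result: (1/10)/(z² + 6) - (1/10)/(z² + 16)


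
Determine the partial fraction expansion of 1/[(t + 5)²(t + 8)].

Cover-up at t=-8: C = 1/(-8 + 5)² = 1/9. Cover-up at t=-5: B = 1/(-5 + 8) = 1/3. Comparing t² coeff: A = -C = -1/9
Result: (-1/9)/(t + 5) + (1/3)/(t + 5)² + (1/9)/(t + 8)


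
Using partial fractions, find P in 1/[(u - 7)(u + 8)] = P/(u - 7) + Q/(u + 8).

Cover-up at u = 7: P = 1/(7 + 8) = 1/15


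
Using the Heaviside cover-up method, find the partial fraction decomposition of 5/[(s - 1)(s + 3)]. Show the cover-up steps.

Cover (s - 1): set s=1, get P = 5/(1 + 3) = 5/4. Cover (s + 3): set s=-3, get Q = 5/(-3 - 1) = -5/4.
Result: (5/4)/(s - 1) - (5/4)/(s + 3)


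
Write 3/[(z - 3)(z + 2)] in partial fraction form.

3/(z - 3)(z + 2) = α/(z - 3) + β/(z + 2). α = 3/(3 + 2) = 3/5, β = 3/(-2 - 3) = -3/5
Result: (3/5)/(z - 3) - (3/5)/(z + 2)


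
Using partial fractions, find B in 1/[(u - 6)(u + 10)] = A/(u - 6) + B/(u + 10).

Cover-up at u = -10: B = 1/(-10 - 6) = -1/16


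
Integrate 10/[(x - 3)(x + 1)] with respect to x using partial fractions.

Decompose: 10/[(x - 3)(x + 1)] = (5/2)/(x - 3) - (5/2)/(x + 1). Integrate each term: (5/2) ln|(x - 3)| - (5/2) ln|(x + 1)| + C


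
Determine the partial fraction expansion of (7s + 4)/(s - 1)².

(7s + 4) = α(s - 1) + β. At s = 1: β = 7·1 + 4 = 11. Coeff of s: α = 7
Result: 7/(s - 1) + 11/(s - 1)²


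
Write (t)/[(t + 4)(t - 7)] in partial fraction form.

At t=-4: A = (1·(-4) + 0)/(-4 - 7) = 4/11. At t=7: B = (1·7 + 0)/(7 + 4) = 7/11
Result: (4/11)/(t + 4) + (7/11)/(t - 7)


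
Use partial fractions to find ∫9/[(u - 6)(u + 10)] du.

Decompose: 9/[(u - 6)(u + 10)] = (9/16)/(u - 6) - (9/16)/(u + 10). Integrate each term: (9/16) ln|(u - 6)| - (9/16) ln|(u + 10)| + C


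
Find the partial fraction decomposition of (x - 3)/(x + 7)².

(x - 3) = A(x + 7) + B. At x = -7: B = 1·(-7) - 3 = -10. Coeff of x: A = 1
Result: 1/(x + 7) - 10/(x + 7)²


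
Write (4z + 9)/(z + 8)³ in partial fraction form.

(4z + 9) = A(z + 8)² + B(z + 8) + C. At z = -8: C = 4·(-8) + 9 = -23. Coefficients: A = 0, B = 4
Result: 4/(z + 8)² - 23/(z + 8)³


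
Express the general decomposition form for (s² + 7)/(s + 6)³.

Repeated linear factor (power 3): A/(s + 6) + B/(s + 6)² + C/(s + 6)³


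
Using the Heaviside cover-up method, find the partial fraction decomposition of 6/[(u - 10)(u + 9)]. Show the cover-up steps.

Cover (u - 10): set u=10, get A = 6/(10 + 9) = 6/19. Cover (u + 9): set u=-9, get B = 6/(-9 - 10) = -6/19.
Result: (6/19)/(u - 10) - (6/19)/(u + 9)


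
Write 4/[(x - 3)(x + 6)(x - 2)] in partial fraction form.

Using cover-up method: A = 4/9, B = 1/18, C = -1/2
Result: (4/9)/(x - 3) + (1/18)/(x + 6) - (1/2)/(x - 2)


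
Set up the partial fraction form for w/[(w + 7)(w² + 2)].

Linear + irreducible quadratic: P/(w + 7) + (Qw + R)/(w² + 2)


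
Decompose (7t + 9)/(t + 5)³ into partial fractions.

(7t + 9) = A(t + 5)² + B(t + 5) + C. At t = -5: C = 7·(-5) + 9 = -26. Coefficients: A = 0, B = 7
Result: 7/(t + 5)² - 26/(t + 5)³


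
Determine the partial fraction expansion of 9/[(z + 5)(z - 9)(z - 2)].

Using cover-up method: P = 9/98, Q = 9/98, R = -9/49
Result: (9/98)/(z + 5) + (9/98)/(z - 9) - (9/49)/(z - 2)


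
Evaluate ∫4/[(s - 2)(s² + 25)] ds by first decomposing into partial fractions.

Cover-up at s=2: P = 4/(2²+25) = 4/29. Coeff matching: Q = -4/29, R = -8/29. Decomposition: (4/29)/(s - 2) - ((4/29)s + 8/29)/(s² + 25). Integrate: linear → ln, quadratic → (1/2)ln + arctan: (4/29) ln|(s - 2)| - (2/29) ln(s² + 25) - (8/145) arctan(s/5) + C


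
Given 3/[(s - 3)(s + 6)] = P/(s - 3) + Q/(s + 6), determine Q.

Cover-up at s = -6: Q = 3/(-6 - 3) = -3/9 = -1/3


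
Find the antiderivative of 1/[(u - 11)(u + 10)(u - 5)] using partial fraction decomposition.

Cover-up: α = 1/126, β = 1/315, γ = -1/90. Decomposition: (1/126)/(u - 11) + (1/315)/(u + 10) - (1/90)/(u - 5). Integrate each term: (1/126) ln|(u - 11)| + (1/315) ln|(u + 10)| - (1/90) ln|(u - 5)| + C


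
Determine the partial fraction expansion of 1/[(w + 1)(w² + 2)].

Cover-up at w = -1: P = 1/((-1)² + 2) = 1/3. Then Q = -P = -1/3, R = -P·(0 - 1) = 1/3
Result: (1/3)/(w + 1) - ((1/3)w - 1/3)/(w² + 2)


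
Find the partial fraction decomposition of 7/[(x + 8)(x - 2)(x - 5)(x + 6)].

Using Heaviside cover-up: (-7/260)/(x + 8) - (7/240)/(x - 2) + (7/429)/(x - 5) + (7/176)/(x + 6)


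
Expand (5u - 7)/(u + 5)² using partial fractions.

(5u - 7) = A(u + 5) + B. At u = -5: B = 5·(-5) - 7 = -32. Coeff of u: A = 5
Result: 5/(u + 5) - 32/(u + 5)²


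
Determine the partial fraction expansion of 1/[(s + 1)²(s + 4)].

Cover-up at s=-4: C = 1/(-4 + 1)² = 1/9. Cover-up at s=-1: B = 1/(-1 + 4) = 1/3. Comparing s² coeff: A = -C = -1/9
Result: (-1/9)/(s + 1) + (1/3)/(s + 1)² + (1/9)/(s + 4)


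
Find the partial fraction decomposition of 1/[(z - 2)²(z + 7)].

Cover-up at z=-7: C = 1/(-7 - 2)² = 1/81. Cover-up at z=2: B = 1/(2 + 7) = 1/9. Comparing z² coeff: A = -C = -1/81
Result: (-1/81)/(z - 2) + (1/9)/(z - 2)² + (1/81)/(z + 7)


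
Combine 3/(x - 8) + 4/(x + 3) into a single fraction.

Common denominator (x - 8)(x + 3). Numerator: 3(x + 3) + 4(x - 8) = (3x + 9) + (4x - 32) = 7x - 23
Result: (7x - 23)/[(x - 8)(x + 3)]


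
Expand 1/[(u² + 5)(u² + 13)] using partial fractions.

Coefficient matching gives A = C = 0, B = 1/(13-5) = 1/8, D = -B = -1/8
Result: (1/8)/(u² + 5) - (1/8)/(u² + 13)


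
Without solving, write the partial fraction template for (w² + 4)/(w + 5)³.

Repeated linear factor (power 3): P/(w + 5) + Q/(w + 5)² + R/(w + 5)³


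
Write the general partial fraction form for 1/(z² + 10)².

Repeated quadratic factor: (Az + B)/(z² + 10) + (Cz + D)/(z² + 10)²


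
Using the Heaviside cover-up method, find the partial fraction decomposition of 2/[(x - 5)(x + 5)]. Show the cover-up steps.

Cover (x - 5): set x=5, get P = 2/(5 + 5) = 1/5. Cover (x + 5): set x=-5, get Q = 2/(-5 - 5) = -1/5.
Result: (1/5)/(x - 5) - (1/5)/(x + 5)


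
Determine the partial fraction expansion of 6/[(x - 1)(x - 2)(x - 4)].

Using cover-up method: α = 2, β = -3, γ = 1
Result: 2/(x - 1) - 3/(x - 2) + 1/(x - 4)


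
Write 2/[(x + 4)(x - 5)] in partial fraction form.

2/(x + 4)(x - 5) = P/(x + 4) + Q/(x - 5). P = 2/(-4 - 5) = -2/9, Q = 2/(5 + 4) = 2/9
Result: (-2/9)/(x + 4) + (2/9)/(x - 5)


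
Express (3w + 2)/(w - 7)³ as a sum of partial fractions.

(3w + 2) = α(w - 7)² + β(w - 7) + γ. At w = 7: γ = 3·7 + 2 = 23. Coefficients: α = 0, β = 3
Result: 3/(w - 7)² + 23/(w - 7)³


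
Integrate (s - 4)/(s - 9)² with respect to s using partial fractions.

Decompose: α = 1, β = 1·9 - 4 = 5, so (s - 4)/(s - 9)² = 1/(s - 9) + 5/(s - 9)². Integrate: ∫ α/(s - 9) ds = ln|(s - 9)|; ∫ β/(s - 9)² ds = -5/(s - 9). Sum: ln|(s - 9)| - 5/(s - 9) + C


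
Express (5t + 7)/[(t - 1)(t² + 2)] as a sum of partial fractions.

At t=1: P = (5·1 + 7)/(1² + 2) = 4. Q = -P = -4, R = 5 - 1·P = 1
Result: 4/(t - 1) - (4t - 1)/(t² + 2)


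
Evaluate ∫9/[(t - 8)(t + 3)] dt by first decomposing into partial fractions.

Decompose: 9/[(t - 8)(t + 3)] = (9/11)/(t - 8) - (9/11)/(t + 3). Integrate each term: (9/11) ln|(t - 8)| - (9/11) ln|(t + 3)| + C


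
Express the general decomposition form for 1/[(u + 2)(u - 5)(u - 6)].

Three distinct linear factors: A/(u + 2) + B/(u - 5) + C/(u - 6)


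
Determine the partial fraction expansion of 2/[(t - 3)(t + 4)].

2/(t - 3)(t + 4) = α/(t - 3) + β/(t + 4). α = 2/(3 + 4) = 2/7, β = 2/(-4 - 3) = -2/7
Result: (2/7)/(t - 3) - (2/7)/(t + 4)


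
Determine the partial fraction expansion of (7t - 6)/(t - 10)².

(7t - 6) = P(t - 10) + Q. At t = 10: Q = 7·10 - 6 = 64. Coeff of t: P = 7
Result: 7/(t - 10) + 64/(t - 10)²


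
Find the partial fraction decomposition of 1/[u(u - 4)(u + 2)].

Using cover-up method: P = -1/8, Q = 1/24, R = 1/12
Result: (-1/8)/u + (1/24)/(u - 4) + (1/12)/(u + 2)


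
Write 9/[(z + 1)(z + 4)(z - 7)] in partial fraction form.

Using cover-up method: P = -3/8, Q = 3/11, R = 9/88
Result: (-3/8)/(z + 1) + (3/11)/(z + 4) + (9/88)/(z - 7)


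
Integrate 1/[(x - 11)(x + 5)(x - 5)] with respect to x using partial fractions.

Cover-up: α = 1/96, β = 1/160, γ = -1/60. Decomposition: (1/96)/(x - 11) + (1/160)/(x + 5) - (1/60)/(x - 5). Integrate each term: (1/96) ln|(x - 11)| + (1/160) ln|(x + 5)| - (1/60) ln|(x - 5)| + C


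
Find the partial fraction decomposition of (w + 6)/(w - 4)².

(w + 6) = P(w - 4) + Q. At w = 4: Q = 1·4 + 6 = 10. Coeff of w: P = 1
Result: 1/(w - 4) + 10/(w - 4)²


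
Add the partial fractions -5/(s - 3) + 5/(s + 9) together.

Common denominator (s - 3)(s + 9). Numerator: -5(s + 9) + 5(s - 3) = (-5s - 45) + (5s - 15) = -60
Result: (-60)/[(s - 3)(s + 9)]


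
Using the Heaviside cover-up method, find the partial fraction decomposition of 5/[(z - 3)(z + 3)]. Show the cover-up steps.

Cover (z - 3): set z=3, get α = 5/(3 + 3) = 5/6. Cover (z + 3): set z=-3, get β = 5/(-3 - 3) = -5/6.
Result: (5/6)/(z - 3) - (5/6)/(z + 3)


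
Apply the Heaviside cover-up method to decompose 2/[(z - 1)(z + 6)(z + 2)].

Cover (z - 1), z=1: α = 2/[(1 + 6)(1 + 2)] = 2/21. Cover (z + 6), z=-6: β = 2/[(-6 - 1)(-6 + 2)] = 1/14. Cover (z + 2), z=-2: γ = 2/[(-2 - 1)(-2 + 6)] = -1/6.
Result: (2/21)/(z - 1) + (1/14)/(z + 6) - (1/6)/(z + 2)


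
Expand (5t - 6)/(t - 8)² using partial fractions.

(5t - 6) = α(t - 8) + β. At t = 8: β = 5·8 - 6 = 34. Coeff of t: α = 5
Result: 5/(t - 8) + 34/(t - 8)²


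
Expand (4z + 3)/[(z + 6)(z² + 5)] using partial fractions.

At z=-6: A = (4·(-6) + 3)/((-6)² + 5) = -21/41. B = -A = 21/41, C = 4 - (-6)·A = 38/41
Result: (-21/41)/(z + 6) + ((21/41)z + 38/41)/(z² + 5)


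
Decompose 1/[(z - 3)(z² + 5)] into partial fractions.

Cover-up at z = 3: A = 1/(3² + 5) = 1/14. Then B = -A = -1/14, C = -A·(0 + 3) = -3/14
Result: (1/14)/(z - 3) - ((1/14)z + 3/14)/(z² + 5)


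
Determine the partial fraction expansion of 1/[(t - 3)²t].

Cover-up at t=0: R = 1/(0 - 3)² = 1/9. Cover-up at t=3: Q = 1/(3 - 0) = 1/3. Comparing t² coeff: P = -R = -1/9
Result: (-1/9)/(t - 3) + (1/3)/(t - 3)² + (1/9)/t


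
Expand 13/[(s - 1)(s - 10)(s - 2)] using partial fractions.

Using cover-up method: α = 13/9, β = 13/72, γ = -13/8
Result: (13/9)/(s - 1) + (13/72)/(s - 10) - (13/8)/(s - 2)


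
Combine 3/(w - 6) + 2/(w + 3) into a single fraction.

Common denominator (w - 6)(w + 3). Numerator: 3(w + 3) + 2(w - 6) = (3w + 9) + (2w - 12) = 5w - 3
Result: (5w - 3)/[(w - 6)(w + 3)]


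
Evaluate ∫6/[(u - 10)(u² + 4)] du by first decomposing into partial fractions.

Cover-up at u=10: P = 6/(10²+4) = 3/52. Coeff matching: Q = -3/52, R = -15/26. Decomposition: (3/52)/(u - 10) - ((3/52)u + 15/26)/(u² + 4). Integrate: linear → ln, quadratic → (1/2)ln + arctan: (3/52) ln|(u - 10)| - (3/104) ln(u² + 4) - (15/52) arctan(u/2) + C


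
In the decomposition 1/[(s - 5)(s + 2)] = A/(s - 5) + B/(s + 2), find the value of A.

Cover-up at s = 5: A = 1/(5 + 2) = 1/7


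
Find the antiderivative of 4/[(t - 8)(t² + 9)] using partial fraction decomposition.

Cover-up at t=8: P = 4/(8²+9) = 4/73. Coeff matching: Q = -4/73, R = -32/73. Decomposition: (4/73)/(t - 8) - ((4/73)t + 32/73)/(t² + 9). Integrate: linear → ln, quadratic → (1/2)ln + arctan: (4/73) ln|(t - 8)| - (2/73) ln(t² + 9) - (32/219) arctan(t/3) + C


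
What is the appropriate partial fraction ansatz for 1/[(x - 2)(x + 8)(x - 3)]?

Three distinct linear factors: A/(x - 2) + B/(x + 8) + C/(x - 3)


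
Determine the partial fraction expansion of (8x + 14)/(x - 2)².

(8x + 14) = α(x - 2) + β. At x = 2: β = 8·2 + 14 = 30. Coeff of x: α = 8
Result: 8/(x - 2) + 30/(x - 2)²


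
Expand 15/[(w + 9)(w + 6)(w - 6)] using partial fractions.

Using cover-up method: α = 1/3, β = -5/12, γ = 1/12
Result: (1/3)/(w + 9) - (5/12)/(w + 6) + (1/12)/(w - 6)


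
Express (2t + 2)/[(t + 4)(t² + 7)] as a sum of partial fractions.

At t=-4: α = (2·(-4) + 2)/((-4)² + 7) = -6/23. β = -α = 6/23, γ = 2 - (-4)·α = 22/23
Result: (-6/23)/(t + 4) + ((6/23)t + 22/23)/(t² + 7)


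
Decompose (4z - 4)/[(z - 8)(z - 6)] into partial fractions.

At z=8: A = (4·8 - 4)/(8 - 6) = 14. At z=6: B = (4·6 - 4)/(6 - 8) = -10
Result: 14/(z - 8) - 10/(z - 6)


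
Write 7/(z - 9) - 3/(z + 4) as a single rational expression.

Common denominator (z - 9)(z + 4). Numerator: 7(z + 4) - 3(z - 9) = (7z + 28) - (3z - 27) = 4z + 55
Result: (4z + 55)/[(z - 9)(z + 4)]


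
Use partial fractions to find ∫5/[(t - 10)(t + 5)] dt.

Decompose: 5/[(t - 10)(t + 5)] = (1/3)/(t - 10) - (1/3)/(t + 5). Integrate each term: (1/3) ln|(t - 10)| - (1/3) ln|(t + 5)| + C


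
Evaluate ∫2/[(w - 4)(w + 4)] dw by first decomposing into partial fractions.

Decompose: 2/[(w - 4)(w + 4)] = (1/4)/(w - 4) - (1/4)/(w + 4). Integrate each term: (1/4) ln|(w - 4)| - (1/4) ln|(w + 4)| + C


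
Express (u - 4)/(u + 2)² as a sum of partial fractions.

(u - 4) = P(u + 2) + Q. At u = -2: Q = 1·(-2) - 4 = -6. Coeff of u: P = 1
Result: 1/(u + 2) - 6/(u + 2)²


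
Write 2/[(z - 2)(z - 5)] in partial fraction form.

2/(z - 2)(z - 5) = A/(z - 2) + B/(z - 5). A = 2/(2 - 5) = -2/3, B = 2/(5 - 2) = 2/3
Result: (-2/3)/(z - 2) + (2/3)/(z - 5)


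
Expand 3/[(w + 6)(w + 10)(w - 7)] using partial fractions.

Using cover-up method: P = -3/52, Q = 3/68, R = 3/221
Result: (-3/52)/(w + 6) + (3/68)/(w + 10) + (3/221)/(w - 7)


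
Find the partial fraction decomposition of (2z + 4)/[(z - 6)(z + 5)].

At z=6: α = (2·6 + 4)/(6 + 5) = 16/11. At z=-5: β = (2·(-5) + 4)/(-5 - 6) = 6/11
Result: (16/11)/(z - 6) + (6/11)/(z + 5)


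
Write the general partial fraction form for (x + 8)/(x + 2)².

Repeated linear factor: P/(x + 2) + Q/(x + 2)²


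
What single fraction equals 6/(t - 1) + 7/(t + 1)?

Common denominator (t - 1)(t + 1). Numerator: 6(t + 1) + 7(t - 1) = (6t + 6) + (7t - 7) = 13t - 1
Result: (13t - 1)/[(t - 1)(t + 1)]


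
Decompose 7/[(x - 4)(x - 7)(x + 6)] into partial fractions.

Using cover-up method: A = -7/30, B = 7/39, C = 7/130
Result: (-7/30)/(x - 4) + (7/39)/(x - 7) + (7/130)/(x + 6)


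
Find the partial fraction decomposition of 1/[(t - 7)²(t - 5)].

Cover-up at t=5: C = 1/(5 - 7)² = 1/4. Cover-up at t=7: B = 1/(7 - 5) = 1/2. Comparing t² coeff: A = -C = -1/4
Result: (-1/4)/(t - 7) + (1/2)/(t - 7)² + (1/4)/(t - 5)


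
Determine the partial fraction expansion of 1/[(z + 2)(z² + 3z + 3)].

Cover-up at z = -2: A = 1/((-2)² + 3·(-2) + 3) = 1. Then B = -A = -1, C = -A·(3 - 2) = -1
Result: 1/(z + 2) - (z + 1)/(z² + 3z + 3)


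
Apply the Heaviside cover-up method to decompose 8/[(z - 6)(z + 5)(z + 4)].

Cover (z - 6), z=6: α = 8/[(6 + 5)(6 + 4)] = 4/55. Cover (z + 5), z=-5: β = 8/[(-5 - 6)(-5 + 4)] = 8/11. Cover (z + 4), z=-4: γ = 8/[(-4 - 6)(-4 + 5)] = -4/5.
Result: (4/55)/(z - 6) + (8/11)/(z + 5) - (4/5)/(z + 4)


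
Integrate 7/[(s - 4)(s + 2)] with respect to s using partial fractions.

Decompose: 7/[(s - 4)(s + 2)] = (7/6)/(s - 4) - (7/6)/(s + 2). Integrate each term: (7/6) ln|(s - 4)| - (7/6) ln|(s + 2)| + C
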